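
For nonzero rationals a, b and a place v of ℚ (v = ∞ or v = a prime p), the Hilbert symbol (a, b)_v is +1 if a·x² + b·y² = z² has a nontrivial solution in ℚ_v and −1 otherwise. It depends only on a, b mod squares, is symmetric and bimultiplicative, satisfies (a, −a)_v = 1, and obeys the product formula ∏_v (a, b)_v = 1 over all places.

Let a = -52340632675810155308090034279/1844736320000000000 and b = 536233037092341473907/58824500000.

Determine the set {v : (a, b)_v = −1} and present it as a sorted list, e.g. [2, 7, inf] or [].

(a, b) ≡ (-1738318, 3416694) mod (ℚ^×)²; places V = {2, 3, 5, 7, 11, 17, 19, 29, 41, 43, ∞}.
(a,b)_41: α=1, u≡9; β=1, v≡3 (mod 41); (9|41)=+1, (3|41)=-1; sign (−1)^0·+1^1·-1^1 = -1.
(a,b)_17: α=3, u≡16; β=3, v≡1 (mod 17); (16|17)=+1, (1|17)=+1; sign (−1)^0·+1^3·+1^3 = +1.
(a,b)_29: α=3, u≡20; β=2, v≡7 (mod 29); (20|29)=+1, (7|29)=+1; sign (−1)^0·+1^2·+1^3 = +1.
(a,b)_3: α=18, u≡2; β=7, v≡2 (mod 3); (2|3)=-1, (2|3)=-1; sign (−1)^0·-1^7·-1^18 = -1.
(a,b)_43: α=1, u≡2; β=1, v≡8 (mod 43); (2|43)=-1, (8|43)=-1; sign (−1)^1·-1^1·-1^1 = -1.
(a,b)_5: α=-10, u≡2; β=-6, v≡4 (mod 5); (2|5)=-1, (4|5)=+1; sign (−1)^0·-1^-6·+1^-10 = +1.
(a,b)_19: α=2, u≡16; β=1, v≡15 (mod 19); (16|19)=+1, (15|19)=-1; sign (−1)^0·+1^1·-1^2 = +1.
(a,b)_11: α=6, u≡1; β=6, v≡7 (mod 11); (1|11)=+1, (7|11)=-1; sign (−1)^0·+1^6·-1^6 = +1.
(a,b)_∞: sgn(-1738318)=−, sgn(3416694)=+, so +1.
(a,b)_7: α=-8, u≡5; β=-6, v≡2 (mod 7); (5|7)=-1, (2|7)=+1; sign (−1)^0·-1^-6·+1^-8 = +1.
(a,b)_2: α=-15, β=-5; u≡1, v≡3 (mod 8); ε(u)ε(v)=0·1, αω(v)=-15·1, βω(u)=-5·0; sum ≡ 1  ⇒  -1.
|Ram(-1738318, 3416694)| = 4, even; anisotropic at {2, 3, 41, 43}.

[2, 3, 41, 43]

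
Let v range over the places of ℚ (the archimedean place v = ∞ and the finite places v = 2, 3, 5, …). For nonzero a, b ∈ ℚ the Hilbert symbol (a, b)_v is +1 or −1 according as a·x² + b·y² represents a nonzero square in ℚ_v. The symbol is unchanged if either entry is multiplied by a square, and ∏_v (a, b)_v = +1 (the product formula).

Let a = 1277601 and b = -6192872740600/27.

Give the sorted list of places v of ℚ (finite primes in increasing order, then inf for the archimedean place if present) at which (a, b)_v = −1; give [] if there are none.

Mod squares: a ≡ 1277601, b ≡ -1722. Check v ∈ {∞, 2, 3, 5, 7, 13, 17, 41, 47}.
v=41: a=41^1·(≡1), b=41^1·(≡2) mod 41; (1|41)=+1, (2|41)=+1; (−1)^{1·1·20}·(+1)^1·(+1)^1 = +1.
v=∞: 1277601 > 0 and -1722 < 0  ⇒  (a,b)_∞ = +1.
v=17: a=17^1·(≡13), b=17^2·(≡6) mod 17; (13|17)=+1, (6|17)=-1; (−1)^{1·2·8}·(+1)^2·(-1)^1 = -1.
v=5: a=5^0·(≡1), b=5^2·(≡3) mod 5; (1|5)=+1, (3|5)=-1; (−1)^{0·2·2}·(+1)^2·(-1)^0 = +1.
v=7: a=7^0·(≡3), b=7^1·(≡3) mod 7; (3|7)=-1, (3|7)=-1; (−1)^{0·1·3}·(-1)^1·(-1)^0 = -1.
v=3: a=3^1·(≡2), b=3^-3·(≡2) mod 3; (2|3)=-1, (2|3)=-1; (−1)^{1·-3·1}·(-1)^-3·(-1)^1 = -1.
v=13: a=13^1·(≡10), b=13^2·(≡2) mod 13; (10|13)=+1, (2|13)=-1; (−1)^{1·2·6}·(+1)^2·(-1)^1 = -1.
v=47: a=47^1·(≡17), b=47^2·(≡24) mod 47; (17|47)=+1, (24|47)=+1; (−1)^{1·2·23}·(+1)^2·(+1)^1 = +1.
v=2: v_2(a)=0, v_2(b)=3; units ≡ 1, 3 (mod 8); ε·ε+αω+βω = 0·1+0·1+3·0 ≡ 0  ⇒  (a,b)_2 = +1.
Ram(1277601, -1722) = {3, 7, 13, 17}; no ℚ_3-point on the conic.

[3, 7, 13, 17]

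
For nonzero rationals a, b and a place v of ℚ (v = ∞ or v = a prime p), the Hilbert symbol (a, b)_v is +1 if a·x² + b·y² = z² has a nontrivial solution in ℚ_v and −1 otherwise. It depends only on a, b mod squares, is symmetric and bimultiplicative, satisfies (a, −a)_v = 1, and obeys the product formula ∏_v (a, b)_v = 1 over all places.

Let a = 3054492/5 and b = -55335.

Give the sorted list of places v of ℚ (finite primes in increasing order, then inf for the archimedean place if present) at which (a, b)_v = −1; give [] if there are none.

(a, b) ≡ (424235, -55335) mod (ℚ^×)²; places V = {2, 3, 5, 7, 17, 23, 31, ∞}.
(a,b)_2: α=2, β=0; u≡3, v≡1 (mod 8); ε(u)ε(v)=1·0, αω(v)=2·0, βω(u)=0·1; sum ≡ 0  ⇒  +1.
(a,b)_∞: sgn(424235)=+, sgn(-55335)=−, so +1.
(a,b)_31: α=1, u≡9; β=1, v≡13 (mod 31); (9|31)=+1, (13|31)=-1; sign (−1)^1·+1^1·-1^1 = +1.
(a,b)_5: α=-1, u≡2; β=1, v≡3 (mod 5); (2|5)=-1, (3|5)=-1; sign (−1)^0·-1^1·-1^-1 = +1.
(a,b)_7: α=1, u≡5; β=1, v≡5 (mod 7); (5|7)=-1, (5|7)=-1; sign (−1)^1·-1^1·-1^1 = -1.
(a,b)_3: α=2, u≡2; β=1, v≡2 (mod 3); (2|3)=-1, (2|3)=-1; sign (−1)^0·-1^1·-1^2 = -1.
(a,b)_23: α=1, u≡5; β=0, v≡3 (mod 23); (5|23)=-1, (3|23)=+1; sign (−1)^0·-1^0·+1^1 = +1.
(a,b)_17: α=1, u≡4; β=1, v≡9 (mod 17); (4|17)=+1, (9|17)=+1; sign (−1)^0·+1^1·+1^1 = +1.
(424235, -55335 / ℚ) ramifies at {3, 7}: a division algebra.

[3, 7]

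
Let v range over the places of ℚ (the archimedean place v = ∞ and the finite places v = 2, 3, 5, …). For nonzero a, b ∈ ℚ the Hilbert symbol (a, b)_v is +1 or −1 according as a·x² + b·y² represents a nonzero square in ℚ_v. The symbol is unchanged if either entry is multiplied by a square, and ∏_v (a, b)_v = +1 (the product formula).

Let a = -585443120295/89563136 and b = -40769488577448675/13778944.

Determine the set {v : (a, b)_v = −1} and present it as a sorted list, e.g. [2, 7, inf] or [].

(a, b) ≡ (-348470070, -47027) mod (ℚ^×)²; places V = {2, 3, 5, 11, 13, 19, 29, 31, 37, 41, ∞}.
(a,b)_2: α=-13, β=-14; u≡5, v≡5 (mod 8); ε(u)ε(v)=0·0, αω(v)=-13·1, βω(u)=-14·1; sum ≡ 1  ⇒  -1.
(a,b)_37: α=1, u≡14; β=1, v≡29 (mod 37); (14|37)=-1, (29|37)=-1; sign (−1)^0·-1^1·-1^1 = +1.
(a,b)_41: α=1, u≡29; β=1, v≡18 (mod 41); (29|41)=-1, (18|41)=+1; sign (−1)^0·-1^1·+1^1 = -1.
(a,b)_5: α=1, u≡1; β=2, v≡2 (mod 5); (1|5)=+1, (2|5)=-1; sign (−1)^0·+1^2·-1^1 = -1.
(a,b)_19: α=3, u≡15; β=2, v≡4 (mod 19); (15|19)=-1, (4|19)=+1; sign (−1)^0·-1^2·+1^3 = +1.
(a,b)_31: α=1, u≡9; β=1, v≡7 (mod 31); (9|31)=+1, (7|31)=+1; sign (−1)^1·+1^1·+1^1 = -1.
(a,b)_11: α=2, u≡6; β=4, v≡9 (mod 11); (6|11)=-1, (9|11)=+1; sign (−1)^0·-1^4·+1^2 = +1.
(a,b)_∞: sgn(-348470070)=−, sgn(-47027)=−, so -1.
(a,b)_29: α=-2, u≡28; β=-2, v≡21 (mod 29); (28|29)=+1, (21|29)=-1; sign (−1)^0·+1^-2·-1^-2 = +1.
(a,b)_3: α=1, u≡1; β=8, v≡1 (mod 3); (1|3)=+1, (1|3)=+1; sign (−1)^0·+1^8·+1^1 = +1.
(a,b)_13: α=-1, u≡9; β=0, v≡6 (mod 13); (9|13)=+1, (6|13)=-1; sign (−1)^0·+1^0·-1^-1 = -1.
Ram(-348470070, -47027) = {2, 5, 13, 31, 41, ∞}; no ℚ_2-point on the conic.

[2, 5, 13, 31, 41, inf]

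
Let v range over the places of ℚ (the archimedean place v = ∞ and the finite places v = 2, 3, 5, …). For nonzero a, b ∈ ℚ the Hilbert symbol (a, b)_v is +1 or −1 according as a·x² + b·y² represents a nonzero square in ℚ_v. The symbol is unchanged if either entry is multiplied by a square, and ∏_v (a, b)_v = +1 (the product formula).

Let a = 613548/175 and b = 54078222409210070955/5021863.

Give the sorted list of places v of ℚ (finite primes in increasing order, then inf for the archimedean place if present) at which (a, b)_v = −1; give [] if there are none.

[23, 37]

Mod squares: a ≡ 119301, b ≡ 22070685. Check v ∈ {∞, 2, 3, 5, 7, 11, 13, 19, 23, 37}.
v=3: a=3^3·(≡2), b=3^13·(≡1) mod 3; (2|3)=-1, (1|3)=+1; (−1)^{3·13·1}·(-1)^13·(+1)^3 = +1.
v=37: a=37^0·(≡6), b=37^1·(≡16) mod 37; (6|37)=-1, (16|37)=+1; (−1)^{0·1·18}·(-1)^1·(+1)^0 = -1.
v=11: a=11^0·(≡10), b=11^-4·(≡2) mod 11; (10|11)=-1, (2|11)=-1; (−1)^{0·-4·5}·(-1)^-4·(-1)^0 = +1.
v=13: a=13^1·(≡1), b=13^3·(≡3) mod 13; (1|13)=+1, (3|13)=+1; (−1)^{1·3·6}·(+1)^3·(+1)^1 = +1.
v=7: a=7^-1·(≡3), b=7^-3·(≡4) mod 7; (3|7)=-1, (4|7)=+1; (−1)^{-1·-3·3}·(-1)^-3·(+1)^-1 = +1.
v=5: a=5^-2·(≡4), b=5^1·(≡2) mod 5; (4|5)=+1, (2|5)=-1; (−1)^{-2·1·2}·(+1)^1·(-1)^-2 = +1.
v=19: a=19^1·(≡17), b=19^3·(≡13) mod 19; (17|19)=+1, (13|19)=-1; (−1)^{1·3·9}·(+1)^3·(-1)^1 = +1.
v=2: v_2(a)=2, v_2(b)=0; units ≡ 5, 5 (mod 8); ε·ε+αω+βω = 0·0+2·1+0·1 ≡ 0  ⇒  (a,b)_2 = +1.
v=∞: 119301 > 0 and 22070685 > 0  ⇒  (a,b)_∞ = +1.
v=23: a=23^1·(≡3), b=23^3·(≡4) mod 23; (3|23)=+1, (4|23)=+1; (−1)^{1·3·11}·(+1)^3·(+1)^1 = -1.
|Ram(119301, 22070685)| = 2, even; anisotropic at {23, 37}.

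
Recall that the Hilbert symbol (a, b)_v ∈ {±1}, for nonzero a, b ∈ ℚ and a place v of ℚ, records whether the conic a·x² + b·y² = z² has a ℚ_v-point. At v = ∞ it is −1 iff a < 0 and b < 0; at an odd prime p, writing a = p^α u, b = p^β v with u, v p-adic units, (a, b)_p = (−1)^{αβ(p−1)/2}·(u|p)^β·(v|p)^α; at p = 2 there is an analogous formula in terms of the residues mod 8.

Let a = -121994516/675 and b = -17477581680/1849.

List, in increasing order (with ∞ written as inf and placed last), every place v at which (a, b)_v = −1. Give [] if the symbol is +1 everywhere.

[5, 13, 17, 41, 47, inf]

(a, b) ≡ (-1867263, -121372095) mod (ℚ^×)²; places V = {2, 3, 5, 7, 13, 17, 19, 41, 43, 47, ∞}.
(a,b)_19: α=1, u≡2; β=1, v≡1 (mod 19); (2|19)=-1, (1|19)=+1; sign (−1)^1·-1^1·+1^1 = +1.
(a,b)_47: α=1, u≡19; β=1, v≡35 (mod 47); (19|47)=-1, (35|47)=-1; sign (−1)^1·-1^1·-1^1 = -1.
(a,b)_3: α=-3, u≡1; β=3, v≡2 (mod 3); (1|3)=+1, (2|3)=-1; sign (−1)^1·+1^3·-1^-3 = +1.
(a,b)_41: α=1, u≡16; β=1, v≡24 (mod 41); (16|41)=+1, (24|41)=-1; sign (−1)^0·+1^1·-1^1 = -1.
(a,b)_5: α=-2, u≡2; β=1, v≡1 (mod 5); (2|5)=-1, (1|5)=+1; sign (−1)^0·-1^1·+1^-2 = -1.
(a,b)_17: α=1, u≡8; β=1, v≡5 (mod 17); (8|17)=+1, (5|17)=-1; sign (−1)^0·+1^1·-1^1 = -1.
(a,b)_13: α=0, u≡7; β=1, v≡4 (mod 13); (7|13)=-1, (4|13)=+1; sign (−1)^0·-1^1·+1^0 = -1.
(a,b)_∞: sgn(-1867263)=−, sgn(-121372095)=−, so -1.
(a,b)_43: α=0, u≡29; β=-2, v≡4 (mod 43); (29|43)=-1, (4|43)=+1; sign (−1)^0·-1^-2·+1^0 = +1.
(a,b)_7: α=2, u≡2; β=0, v≡1 (mod 7); (2|7)=+1, (1|7)=+1; sign (−1)^0·+1^0·+1^2 = +1.
(a,b)_2: α=2, β=4; u≡1, v≡1 (mod 8); ε(u)ε(v)=0·0, αω(v)=2·0, βω(u)=4·0; sum ≡ 0  ⇒  +1.
(-1867263, -121372095 / ℚ) ramifies at {5, 13, 17, 41, 47, ∞}: a division algebra.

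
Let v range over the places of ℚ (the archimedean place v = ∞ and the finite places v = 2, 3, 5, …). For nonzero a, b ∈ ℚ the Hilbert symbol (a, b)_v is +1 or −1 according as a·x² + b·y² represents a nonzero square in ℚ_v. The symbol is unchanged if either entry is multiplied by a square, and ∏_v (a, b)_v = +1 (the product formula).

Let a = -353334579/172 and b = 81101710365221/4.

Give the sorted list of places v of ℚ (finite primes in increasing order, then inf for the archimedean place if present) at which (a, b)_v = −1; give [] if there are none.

(a, b) ≡ (-52572273, 29) mod (ℚ^×)²; places V = {2, 3, 7, 13, 17, 23, 29, 43, 47, ∞}.
(a,b)_7: α=0, u≡1; β=2, v≡1 (mod 7); (1|7)=+1, (1|7)=+1; sign (−1)^0·+1^2·+1^0 = +1.
(a,b)_29: α=1, u≡18; β=1, v≡5 (mod 29); (18|29)=-1, (5|29)=+1; sign (−1)^0·-1^1·+1^1 = -1.
(a,b)_47: α=1, u≡39; β=2, v≡29 (mod 47); (39|47)=-1, (29|47)=-1; sign (−1)^0·-1^2·-1^1 = -1.
(a,b)_3: α=1, u≡1; β=0, v≡2 (mod 3); (1|3)=+1, (2|3)=-1; sign (−1)^0·+1^0·-1^1 = -1.
(a,b)_∞: sgn(-52572273)=−, sgn(29)=+, so +1.
(a,b)_17: α=2, u≡6; β=2, v≡5 (mod 17); (6|17)=-1, (5|17)=-1; sign (−1)^0·-1^2·-1^2 = +1.
(a,b)_2: α=-2, β=-2; u≡7, v≡5 (mod 8); ε(u)ε(v)=1·0, αω(v)=-2·1, βω(u)=-2·0; sum ≡ 0  ⇒  +1.
(a,b)_13: α=1, u≡8; β=2, v≡12 (mod 13); (8|13)=-1, (12|13)=+1; sign (−1)^0·-1^2·+1^1 = +1.
(a,b)_43: α=-1, u≡19; β=0, v≡3 (mod 43); (19|43)=-1, (3|43)=-1; sign (−1)^0·-1^0·-1^-1 = -1.
(a,b)_23: α=1, u≡12; β=2, v≡8 (mod 23); (12|23)=+1, (8|23)=+1; sign (−1)^0·+1^2·+1^1 = +1.
(-52572273, 29 / ℚ) ramifies at {3, 29, 43, 47}: a division algebra.

[3, 29, 43, 47]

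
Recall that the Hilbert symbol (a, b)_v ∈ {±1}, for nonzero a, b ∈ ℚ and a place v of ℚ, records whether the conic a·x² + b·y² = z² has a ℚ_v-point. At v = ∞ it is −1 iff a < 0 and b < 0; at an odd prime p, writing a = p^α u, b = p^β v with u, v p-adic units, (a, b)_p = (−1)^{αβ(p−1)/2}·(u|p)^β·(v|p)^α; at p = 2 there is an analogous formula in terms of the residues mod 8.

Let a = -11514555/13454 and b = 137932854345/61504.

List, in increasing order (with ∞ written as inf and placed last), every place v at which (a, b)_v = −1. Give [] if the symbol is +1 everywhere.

Mod squares: a ≡ -2730, b ≡ 2145. Check v ∈ {∞, 2, 3, 5, 7, 11, 13, 31}.
v=11: a=11^0·(≡3), b=11^3·(≡2) mod 11; (3|11)=+1, (2|11)=-1; (−1)^{0·3·5}·(+1)^3·(-1)^0 = +1.
v=∞: -2730 < 0 and 2145 > 0  ⇒  (a,b)_∞ = +1.
v=2: v_2(a)=-1, v_2(b)=-6; units ≡ 3, 1 (mod 8); ε·ε+αω+βω = 1·0+-1·0+-6·1 ≡ 0  ⇒  (a,b)_2 = +1.
v=13: a=13^1·(≡6), b=13^1·(≡10) mod 13; (6|13)=-1, (10|13)=+1; (−1)^{1·1·6}·(-1)^1·(+1)^1 = -1.
v=3: a=3^11·(≡2), b=3^13·(≡1) mod 3; (2|3)=-1, (1|3)=+1; (−1)^{11·13·1}·(-1)^13·(+1)^11 = +1.
v=5: a=5^1·(≡1), b=5^1·(≡1) mod 5; (1|5)=+1, (1|5)=+1; (−1)^{1·1·2}·(+1)^1·(+1)^1 = +1.
v=31: a=31^-2·(≡26), b=31^-2·(≡21) mod 31; (26|31)=-1, (21|31)=-1; (−1)^{-2·-2·15}·(-1)^-2·(-1)^-2 = +1.
v=7: a=7^-1·(≡1), b=7^0·(≡3) mod 7; (1|7)=+1, (3|7)=-1; (−1)^{-1·0·3}·(+1)^0·(-1)^-1 = -1.
|Ram(-2730, 2145)| = 2, even; anisotropic at {7, 13}.

[7, 13]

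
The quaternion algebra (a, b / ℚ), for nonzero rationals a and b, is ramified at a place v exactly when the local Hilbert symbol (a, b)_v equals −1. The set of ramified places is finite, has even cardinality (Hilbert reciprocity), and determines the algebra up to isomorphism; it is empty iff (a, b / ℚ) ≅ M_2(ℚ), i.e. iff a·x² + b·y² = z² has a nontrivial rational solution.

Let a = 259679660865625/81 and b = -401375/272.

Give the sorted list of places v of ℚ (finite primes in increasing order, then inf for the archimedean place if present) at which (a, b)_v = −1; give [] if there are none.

[11, 17]

Mod squares: a ≡ 385, b ≡ -1615. Check v ∈ {∞, 2, 3, 5, 7, 11, 13, 17, 19}.
v=∞: 385 > 0 and -1615 < 0  ⇒  (a,b)_∞ = +1.
v=5: a=5^5·(≡2), b=5^3·(≡2) mod 5; (2|5)=-1, (2|5)=-1; (−1)^{5·3·2}·(-1)^3·(-1)^5 = +1.
v=19: a=19^4·(≡6), b=19^1·(≡10) mod 19; (6|19)=+1, (10|19)=-1; (−1)^{4·1·9}·(+1)^1·(-1)^4 = +1.
v=7: a=7^3·(≡6), b=7^0·(≡2) mod 7; (6|7)=-1, (2|7)=+1; (−1)^{3·0·3}·(-1)^0·(+1)^3 = +1.
v=17: a=17^0·(≡12), b=17^-1·(≡5) mod 17; (12|17)=-1, (5|17)=-1; (−1)^{0·-1·8}·(-1)^-1·(-1)^0 = -1.
v=3: a=3^-4·(≡1), b=3^0·(≡2) mod 3; (1|3)=+1, (2|3)=-1; (−1)^{-4·0·1}·(+1)^0·(-1)^-4 = +1.
v=11: a=11^1·(≡8), b=11^0·(≡6) mod 11; (8|11)=-1, (6|11)=-1; (−1)^{1·0·5}·(-1)^0·(-1)^1 = -1.
v=13: a=13^2·(≡6), b=13^2·(≡9) mod 13; (6|13)=-1, (9|13)=+1; (−1)^{2·2·6}·(-1)^2·(+1)^2 = +1.
v=2: v_2(a)=0, v_2(b)=-4; units ≡ 1, 1 (mod 8); ε·ε+αω+βω = 0·0+0·0+-4·0 ≡ 0  ⇒  (a,b)_2 = +1.
Ram(385, -1615) = {11, 17}; no ℚ_11-point on the conic.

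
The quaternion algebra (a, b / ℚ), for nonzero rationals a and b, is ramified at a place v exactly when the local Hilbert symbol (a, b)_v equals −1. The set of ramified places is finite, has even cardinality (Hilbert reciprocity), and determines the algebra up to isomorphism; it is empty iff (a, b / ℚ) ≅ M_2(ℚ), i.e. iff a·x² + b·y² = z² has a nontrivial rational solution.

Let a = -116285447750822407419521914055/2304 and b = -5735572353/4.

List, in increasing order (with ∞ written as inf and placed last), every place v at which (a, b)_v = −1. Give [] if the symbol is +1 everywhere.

[5, 7, 17, 23, 31, inf]

Mod squares: a ≡ -723695, b ≡ -13005833. Check v ∈ {∞, 2, 3, 5, 7, 17, 23, 29, 31, 37}.
v=∞: -723695 < 0 and -13005833 < 0  ⇒  (a,b)_∞ = -1.
v=17: a=17^4·(≡5), b=17^1·(≡8) mod 17; (5|17)=-1, (8|17)=+1; (−1)^{4·1·8}·(-1)^1·(+1)^4 = -1.
v=3: a=3^-2·(≡1), b=3^2·(≡1) mod 3; (1|3)=+1, (1|3)=+1; (−1)^{-2·2·1}·(+1)^2·(+1)^-2 = +1.
v=2: v_2(a)=-8, v_2(b)=-2; units ≡ 1, 7 (mod 8); ε·ε+αω+βω = 0·1+-8·0+-2·0 ≡ 0  ⇒  (a,b)_2 = +1.
v=37: a=37^4·(≡9), b=37^1·(≡16) mod 37; (9|37)=+1, (16|37)=+1; (−1)^{4·1·18}·(+1)^1·(+1)^4 = +1.
v=31: a=31^3·(≡17), b=31^1·(≡27) mod 31; (17|31)=-1, (27|31)=-1; (−1)^{3·1·15}·(-1)^1·(-1)^3 = -1.
v=7: a=7^5·(≡5), b=7^2·(≡3) mod 7; (5|7)=-1, (3|7)=-1; (−1)^{5·2·3}·(-1)^2·(-1)^5 = -1.
v=29: a=29^3·(≡14), b=29^1·(≡12) mod 29; (14|29)=-1, (12|29)=-1; (−1)^{3·1·14}·(-1)^1·(-1)^3 = +1.
v=5: a=5^1·(≡1), b=5^0·(≡3) mod 5; (1|5)=+1, (3|5)=-1; (−1)^{1·0·2}·(+1)^0·(-1)^1 = -1.
v=23: a=23^3·(≡5), b=23^1·(≡7) mod 23; (5|23)=-1, (7|23)=-1; (−1)^{3·1·11}·(-1)^1·(-1)^3 = -1.
(-723695, -13005833 / ℚ) ramifies at {5, 7, 17, 23, 31, ∞}: a division algebra.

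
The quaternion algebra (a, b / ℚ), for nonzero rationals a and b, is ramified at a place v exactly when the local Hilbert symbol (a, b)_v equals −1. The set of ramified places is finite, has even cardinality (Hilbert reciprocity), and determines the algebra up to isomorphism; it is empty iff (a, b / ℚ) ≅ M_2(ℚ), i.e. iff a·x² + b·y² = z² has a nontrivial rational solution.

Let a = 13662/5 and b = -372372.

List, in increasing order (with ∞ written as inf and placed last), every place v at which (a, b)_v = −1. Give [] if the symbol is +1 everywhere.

(a, b) ≡ (7590, -93093) mod (ℚ^×)²; places V = {2, 3, 5, 7, 11, 13, 23, 31, ∞}.
(a,b)_7: α=0, u≡1; β=1, v≡4 (mod 7); (1|7)=+1, (4|7)=+1; sign (−1)^0·+1^1·+1^0 = +1.
(a,b)_23: α=1, u≡13; β=0, v≡21 (mod 23); (13|23)=+1, (21|23)=-1; sign (−1)^0·+1^0·-1^1 = -1.
(a,b)_31: α=0, u≡23; β=1, v≡16 (mod 31); (23|31)=-1, (16|31)=+1; sign (−1)^0·-1^1·+1^0 = -1.
(a,b)_∞: sgn(7590)=+, sgn(-93093)=−, so +1.
(a,b)_5: α=-1, u≡2; β=0, v≡3 (mod 5); (2|5)=-1, (3|5)=-1; sign (−1)^0·-1^0·-1^-1 = -1.
(a,b)_11: α=1, u≡2; β=1, v≡6 (mod 11); (2|11)=-1, (6|11)=-1; sign (−1)^1·-1^1·-1^1 = -1.
(a,b)_13: α=0, u≡5; β=1, v≡8 (mod 13); (5|13)=-1, (8|13)=-1; sign (−1)^0·-1^1·-1^0 = -1.
(a,b)_2: α=1, β=2; u≡3, v≡3 (mod 8); ε(u)ε(v)=1·1, αω(v)=1·1, βω(u)=2·1; sum ≡ 0  ⇒  +1.
(a,b)_3: α=3, u≡1; β=1, v≡1 (mod 3); (1|3)=+1, (1|3)=+1; sign (−1)^1·+1^1·+1^3 = -1.
(7590, -93093 / ℚ) ramifies at {3, 5, 11, 13, 23, 31}: a division algebra.

[3, 5, 11, 13, 23, 31]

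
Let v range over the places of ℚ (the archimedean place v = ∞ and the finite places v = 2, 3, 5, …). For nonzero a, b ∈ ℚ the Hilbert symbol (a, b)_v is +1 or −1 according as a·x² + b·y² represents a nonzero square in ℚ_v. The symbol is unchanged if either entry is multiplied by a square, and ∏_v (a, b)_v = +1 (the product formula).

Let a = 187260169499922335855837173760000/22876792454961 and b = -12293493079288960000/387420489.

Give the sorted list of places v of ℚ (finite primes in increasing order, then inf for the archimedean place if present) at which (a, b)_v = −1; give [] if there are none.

[2, 7, 17, 29]

(a, b) ≡ (119, -4669) mod (ℚ^×)²; places V = {2, 3, 5, 7, 11, 17, 23, 29, ∞}.
(a,b)_∞: sgn(119)=+, sgn(-4669)=−, so +1.
(a,b)_23: α=2, u≡9; β=1, v≡6 (mod 23); (9|23)=+1, (6|23)=+1; sign (−1)^0·+1^1·+1^2 = +1.
(a,b)_17: α=5, u≡14; β=2, v≡12 (mod 17); (14|17)=-1, (12|17)=-1; sign (−1)^0·-1^2·-1^5 = -1.
(a,b)_3: α=-28, u≡2; β=-18, v≡2 (mod 3); (2|3)=-1, (2|3)=-1; sign (−1)^0·-1^-18·-1^-28 = +1.
(a,b)_11: α=4, u≡4; β=2, v≡2 (mod 11); (4|11)=+1, (2|11)=-1; sign (−1)^0·+1^2·-1^4 = +1.
(a,b)_5: α=4, u≡1; β=4, v≡1 (mod 5); (1|5)=+1, (1|5)=+1; sign (−1)^0·+1^4·+1^4 = +1.
(a,b)_2: α=14, β=10; u≡7, v≡3 (mod 8); ε(u)ε(v)=1·1, αω(v)=14·1, βω(u)=10·0; sum ≡ 1  ⇒  -1.
(a,b)_7: α=11, u≡6; β=7, v≡3 (mod 7); (6|7)=-1, (3|7)=-1; sign (−1)^1·-1^7·-1^11 = -1.
(a,b)_29: α=2, u≡8; β=1, v≡5 (mod 29); (8|29)=-1, (5|29)=+1; sign (−1)^0·-1^1·+1^2 = -1.
|Ram(119, -4669)| = 4, even; anisotropic at {2, 7, 17, 29}.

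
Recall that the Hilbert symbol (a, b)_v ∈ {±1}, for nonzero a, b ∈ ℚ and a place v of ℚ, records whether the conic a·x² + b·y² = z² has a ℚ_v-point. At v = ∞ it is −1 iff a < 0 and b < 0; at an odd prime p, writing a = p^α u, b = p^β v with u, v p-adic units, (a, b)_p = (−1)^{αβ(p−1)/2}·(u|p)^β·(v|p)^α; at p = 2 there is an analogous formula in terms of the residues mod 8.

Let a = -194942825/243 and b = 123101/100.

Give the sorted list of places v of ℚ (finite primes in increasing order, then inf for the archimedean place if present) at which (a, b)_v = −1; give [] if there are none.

(a, b) ≡ (-477411, 341) mod (ℚ^×)²; places V = {2, 3, 5, 7, 11, 17, 19, 23, 31, 37, ∞}.
(a,b)_∞: sgn(-477411)=−, sgn(341)=+, so +1.
(a,b)_7: α=2, u≡5; β=0, v≡3 (mod 7); (5|7)=-1, (3|7)=-1; sign (−1)^0·-1^0·-1^2 = +1.
(a,b)_11: α=1, u≡3; β=1, v≡4 (mod 11); (3|11)=+1, (4|11)=+1; sign (−1)^1·+1^1·+1^1 = -1.
(a,b)_23: α=1, u≡16; β=0, v≡15 (mod 23); (16|23)=+1, (15|23)=-1; sign (−1)^0·+1^0·-1^1 = -1.
(a,b)_3: α=-5, u≡1; β=0, v≡2 (mod 3); (1|3)=+1, (2|3)=-1; sign (−1)^0·+1^0·-1^-5 = -1.
(a,b)_5: α=2, u≡4; β=-2, v≡4 (mod 5); (4|5)=+1, (4|5)=+1; sign (−1)^0·+1^-2·+1^2 = +1.
(a,b)_2: α=0, β=-2; u≡5, v≡5 (mod 8); ε(u)ε(v)=0·0, αω(v)=0·1, βω(u)=-2·1; sum ≡ 0  ⇒  +1.
(a,b)_37: α=1, u≡30; β=0, v≡20 (mod 37); (30|37)=+1, (20|37)=-1; sign (−1)^0·+1^0·-1^1 = -1.
(a,b)_31: α=0, u≡20; β=1, v≡27 (mod 31); (20|31)=+1, (27|31)=-1; sign (−1)^0·+1^1·-1^0 = +1.
(a,b)_19: α=0, u≡8; β=2, v≡15 (mod 19); (8|19)=-1, (15|19)=-1; sign (−1)^0·-1^2·-1^0 = +1.
(a,b)_17: α=1, u≡8; β=0, v≡15 (mod 17); (8|17)=+1, (15|17)=+1; sign (−1)^0·+1^0·+1^1 = +1.
|Ram(-477411, 341)| = 4, even; anisotropic at {3, 11, 23, 37}.

[3, 11, 23, 37]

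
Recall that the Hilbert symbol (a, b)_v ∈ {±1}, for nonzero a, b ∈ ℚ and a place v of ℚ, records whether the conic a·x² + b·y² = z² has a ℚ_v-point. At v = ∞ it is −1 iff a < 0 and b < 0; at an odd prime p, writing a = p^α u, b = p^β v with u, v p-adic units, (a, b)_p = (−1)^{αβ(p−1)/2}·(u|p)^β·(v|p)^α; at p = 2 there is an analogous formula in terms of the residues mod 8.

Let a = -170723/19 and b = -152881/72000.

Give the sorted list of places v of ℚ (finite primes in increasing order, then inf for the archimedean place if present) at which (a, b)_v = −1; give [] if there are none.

[2, 5, 19, inf]

(a, b) ≡ (-3857, -5) mod (ℚ^×)²; places V = {2, 3, 5, 7, 17, 19, 23, 29, ∞}.
(a,b)_5: α=0, u≡3; β=-3, v≡4 (mod 5); (3|5)=-1, (4|5)=+1; sign (−1)^0·-1^-3·+1^0 = -1.
(a,b)_23: α=0, u≡10; β=2, v≡1 (mod 23); (10|23)=-1, (1|23)=+1; sign (−1)^0·-1^2·+1^0 = +1.
(a,b)_7: α=1, u≡4; β=0, v≡4 (mod 7); (4|7)=+1, (4|7)=+1; sign (−1)^0·+1^0·+1^1 = +1.
(a,b)_29: α=3, u≡21; β=0, v≡28 (mod 29); (21|29)=-1, (28|29)=+1; sign (−1)^0·-1^0·+1^3 = +1.
(a,b)_∞: sgn(-3857)=−, sgn(-5)=−, so -1.
(a,b)_17: α=0, u≡4; β=2, v≡3 (mod 17); (4|17)=+1, (3|17)=-1; sign (−1)^0·+1^2·-1^0 = +1.
(a,b)_2: α=0, β=-6; u≡7, v≡3 (mod 8); ε(u)ε(v)=1·1, αω(v)=0·1, βω(u)=-6·0; sum ≡ 1  ⇒  -1.
(a,b)_3: α=0, u≡1; β=-2, v≡1 (mod 3); (1|3)=+1, (1|3)=+1; sign (−1)^0·+1^-2·+1^0 = +1.
(a,b)_19: α=-1, u≡11; β=0, v≡14 (mod 19); (11|19)=+1, (14|19)=-1; sign (−1)^0·+1^0·-1^-1 = -1.
Ram(-3857, -5) = {2, 5, 19, ∞}; no ℚ_2-point on the conic.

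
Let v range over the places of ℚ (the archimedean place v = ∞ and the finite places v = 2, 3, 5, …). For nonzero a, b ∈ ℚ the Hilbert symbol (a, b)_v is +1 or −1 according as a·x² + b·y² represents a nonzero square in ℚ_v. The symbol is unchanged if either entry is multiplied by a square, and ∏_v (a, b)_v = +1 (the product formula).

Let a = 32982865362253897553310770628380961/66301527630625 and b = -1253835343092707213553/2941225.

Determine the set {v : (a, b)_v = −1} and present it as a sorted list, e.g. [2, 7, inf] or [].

(a, b) ≡ (510081, -15873) mod (ℚ^×)²; places V = {2, 3, 5, 7, 11, 13, 17, 19, 23, 29, 37, 41, ∞}.
(a,b)_7: α=-4, u≡5; β=-6, v≡5 (mod 7); (5|7)=-1, (5|7)=-1; sign (−1)^0·-1^-6·-1^-4 = +1.
(a,b)_5: α=-4, u≡4; β=-2, v≡3 (mod 5); (4|5)=+1, (3|5)=-1; sign (−1)^0·+1^-2·-1^-4 = +1.
(a,b)_17: α=-4, u≡4; β=0, v≡11 (mod 17); (4|17)=+1, (11|17)=-1; sign (−1)^0·+1^0·-1^-4 = +1.
(a,b)_13: α=5, u≡1; β=3, v≡4 (mod 13); (1|13)=+1, (4|13)=+1; sign (−1)^0·+1^3·+1^5 = +1.
(a,b)_37: α=2, u≡1; β=1, v≡22 (mod 37); (1|37)=+1, (22|37)=-1; sign (−1)^0·+1^1·-1^2 = +1.
(a,b)_19: α=4, u≡7; β=2, v≡9 (mod 19); (7|19)=+1, (9|19)=+1; sign (−1)^0·+1^2·+1^4 = +1.
(a,b)_11: α=5, u≡2; β=3, v≡5 (mod 11); (2|11)=-1, (5|11)=+1; sign (−1)^1·-1^3·+1^5 = +1.
(a,b)_29: α=5, u≡11; β=4, v≡17 (mod 29); (11|29)=-1, (17|29)=-1; sign (−1)^0·-1^4·-1^5 = -1.
(a,b)_2: α=0, β=0; u≡1, v≡7 (mod 8); ε(u)ε(v)=0·1, αω(v)=0·0, βω(u)=0·0; sum ≡ 0  ⇒  +1.
(a,b)_23: α=-2, u≡15; β=0, v≡20 (mod 23); (15|23)=-1, (20|23)=-1; sign (−1)^0·-1^0·-1^-2 = +1.
(a,b)_∞: sgn(510081)=+, sgn(-15873)=−, so +1.
(a,b)_3: α=7, u≡2; β=3, v≡1 (mod 3); (2|3)=-1, (1|3)=+1; sign (−1)^1·-1^3·+1^7 = +1.
(a,b)_41: α=3, u≡36; β=2, v≡29 (mod 41); (36|41)=+1, (29|41)=-1; sign (−1)^0·+1^2·-1^3 = -1.
|Ram(510081, -15873)| = 2, even; anisotropic at {29, 41}.

[29, 41]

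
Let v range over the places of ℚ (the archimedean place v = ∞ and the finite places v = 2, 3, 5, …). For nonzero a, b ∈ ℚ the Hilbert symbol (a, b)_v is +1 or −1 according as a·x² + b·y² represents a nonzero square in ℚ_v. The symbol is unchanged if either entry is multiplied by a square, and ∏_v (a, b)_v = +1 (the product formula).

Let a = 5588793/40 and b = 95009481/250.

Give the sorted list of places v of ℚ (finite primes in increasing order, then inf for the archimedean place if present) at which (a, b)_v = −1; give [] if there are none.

Mod squares: a ≡ 126730, b ≡ 2154410. Check v ∈ {∞, 2, 3, 5, 7, 17, 19, 23, 29}.
v=7: a=7^2·(≡4), b=7^2·(≡5) mod 7; (4|7)=+1, (5|7)=-1; (−1)^{2·2·3}·(+1)^2·(-1)^2 = +1.
v=3: a=3^2·(≡1), b=3^2·(≡2) mod 3; (1|3)=+1, (2|3)=-1; (−1)^{2·2·1}·(+1)^2·(-1)^2 = +1.
v=29: a=29^1·(≡9), b=29^1·(≡21) mod 29; (9|29)=+1, (21|29)=-1; (−1)^{1·1·14}·(+1)^1·(-1)^1 = -1.
v=2: v_2(a)=-3, v_2(b)=-1; units ≡ 5, 5 (mod 8); ε·ε+αω+βω = 0·0+-3·1+-1·1 ≡ 0  ⇒  (a,b)_2 = +1.
v=19: a=19^1·(≡4), b=19^1·(≡1) mod 19; (4|19)=+1, (1|19)=+1; (−1)^{1·1·9}·(+1)^1·(+1)^1 = -1.
v=∞: 126730 > 0 and 2154410 > 0  ⇒  (a,b)_∞ = +1.
v=17: a=17^0·(≡10), b=17^1·(≡5) mod 17; (10|17)=-1, (5|17)=-1; (−1)^{0·1·8}·(-1)^1·(-1)^0 = -1.
v=5: a=5^-1·(≡1), b=5^-3·(≡3) mod 5; (1|5)=+1, (3|5)=-1; (−1)^{-1·-3·2}·(+1)^-3·(-1)^-1 = -1.
v=23: a=23^1·(≡16), b=23^1·(≡15) mod 23; (16|23)=+1, (15|23)=-1; (−1)^{1·1·11}·(+1)^1·(-1)^1 = +1.
(126730, 2154410 / ℚ) ramifies at {5, 17, 19, 29}: a division algebra.

[5, 17, 19, 29]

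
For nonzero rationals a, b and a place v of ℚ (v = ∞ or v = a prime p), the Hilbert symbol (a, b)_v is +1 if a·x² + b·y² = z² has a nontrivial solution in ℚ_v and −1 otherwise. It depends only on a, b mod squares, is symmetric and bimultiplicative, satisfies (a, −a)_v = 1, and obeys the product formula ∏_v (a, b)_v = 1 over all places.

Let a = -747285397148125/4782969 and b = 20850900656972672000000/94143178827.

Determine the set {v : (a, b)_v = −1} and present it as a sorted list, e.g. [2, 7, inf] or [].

[2, 3, 11, 29]

Mod squares: a ≡ -493, b ≡ 41514. Check v ∈ {∞, 2, 3, 5, 11, 13, 17, 29, 37}.
v=13: a=13^0·(≡1), b=13^2·(≡8) mod 13; (1|13)=+1, (8|13)=-1; (−1)^{0·2·6}·(+1)^2·(-1)^0 = +1.
v=11: a=11^6·(≡6), b=11^3·(≡5) mod 11; (6|11)=-1, (5|11)=+1; (−1)^{6·3·5}·(-1)^3·(+1)^6 = -1.
v=17: a=17^1·(≡11), b=17^1·(≡11) mod 17; (11|17)=-1, (11|17)=-1; (−1)^{1·1·8}·(-1)^1·(-1)^1 = +1.
v=3: a=3^-14·(≡2), b=3^-23·(≡2) mod 3; (2|3)=-1, (2|3)=-1; (−1)^{-14·-23·1}·(-1)^-23·(-1)^-14 = -1.
v=∞: -493 < 0 and 41514 > 0  ⇒  (a,b)_∞ = +1.
v=2: v_2(a)=0, v_2(b)=13; units ≡ 3, 5 (mod 8); ε·ε+αω+βω = 1·0+0·1+13·1 ≡ 1  ⇒  (a,b)_2 = -1.
v=37: a=37^2·(≡3), b=37^3·(≡4) mod 37; (3|37)=+1, (4|37)=+1; (−1)^{2·3·18}·(+1)^3·(+1)^2 = +1.
v=29: a=29^1·(≡14), b=29^2·(≡8) mod 29; (14|29)=-1, (8|29)=-1; (−1)^{1·2·14}·(-1)^2·(-1)^1 = -1.
v=5: a=5^4·(≡2), b=5^6·(≡4) mod 5; (2|5)=-1, (4|5)=+1; (−1)^{4·6·2}·(-1)^6·(+1)^4 = +1.
Ram(-493, 41514) = {2, 3, 11, 29}; no ℚ_2-point on the conic.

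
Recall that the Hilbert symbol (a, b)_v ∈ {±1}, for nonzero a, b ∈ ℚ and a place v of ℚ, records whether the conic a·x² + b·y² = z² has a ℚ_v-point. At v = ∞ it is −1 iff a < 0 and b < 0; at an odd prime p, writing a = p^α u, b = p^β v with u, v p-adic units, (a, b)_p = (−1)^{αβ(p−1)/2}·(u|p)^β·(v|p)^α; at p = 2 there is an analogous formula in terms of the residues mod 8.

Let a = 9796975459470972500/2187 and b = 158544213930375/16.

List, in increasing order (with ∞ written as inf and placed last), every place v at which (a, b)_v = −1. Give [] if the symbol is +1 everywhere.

(a, b) ≡ (136838247, 73815) mod (ℚ^×)²; places V = {2, 3, 5, 7, 13, 19, 23, 31, 37, ∞}.
(a,b)_7: α=1, u≡1; β=1, v≡6 (mod 7); (1|7)=+1, (6|7)=-1; sign (−1)^1·+1^1·-1^1 = +1.
(a,b)_19: α=1, u≡4; β=1, v≡9 (mod 19); (4|19)=+1, (9|19)=+1; sign (−1)^1·+1^1·+1^1 = -1.
(a,b)_5: α=4, u≡3; β=3, v≡3 (mod 5); (3|5)=-1, (3|5)=-1; sign (−1)^0·-1^3·-1^4 = -1.
(a,b)_37: α=1, u≡26; β=1, v≡26 (mod 37); (26|37)=+1, (26|37)=+1; sign (−1)^0·+1^1·+1^1 = +1.
(a,b)_3: α=-7, u≡2; β=1, v≡2 (mod 3); (2|3)=-1, (2|3)=-1; sign (−1)^1·-1^1·-1^-7 = -1.
(a,b)_31: α=3, u≡14; β=2, v≡20 (mod 31); (14|31)=+1, (20|31)=+1; sign (−1)^0·+1^2·+1^3 = +1.
(a,b)_2: α=2, β=-4; u≡7, v≡7 (mod 8); ε(u)ε(v)=1·1, αω(v)=2·0, βω(u)=-4·0; sum ≡ 1  ⇒  -1.
(a,b)_13: α=3, u≡12; β=2, v≡3 (mod 13); (12|13)=+1, (3|13)=+1; sign (−1)^0·+1^2·+1^3 = +1.
(a,b)_23: α=3, u≡22; β=2, v≡6 (mod 23); (22|23)=-1, (6|23)=+1; sign (−1)^0·-1^2·+1^3 = +1.
(a,b)_∞: sgn(136838247)=+, sgn(73815)=+, so +1.
(136838247, 73815 / ℚ) ramifies at {2, 3, 5, 19}: a division algebra.

[2, 3, 5, 19]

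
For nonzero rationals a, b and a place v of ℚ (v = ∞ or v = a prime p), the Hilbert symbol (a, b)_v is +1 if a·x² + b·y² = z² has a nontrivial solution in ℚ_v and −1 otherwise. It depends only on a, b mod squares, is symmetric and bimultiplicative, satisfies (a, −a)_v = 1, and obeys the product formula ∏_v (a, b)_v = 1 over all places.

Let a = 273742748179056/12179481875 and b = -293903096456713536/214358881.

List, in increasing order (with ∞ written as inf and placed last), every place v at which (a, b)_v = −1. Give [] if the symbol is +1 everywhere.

Mod squares: a ≡ 429, b ≡ -221. Check v ∈ {∞, 2, 3, 5, 11, 13, 17, 37}.
v=17: a=17^2·(≡8), b=17^1·(≡15) mod 17; (8|17)=+1, (15|17)=+1; (−1)^{2·1·8}·(+1)^1·(+1)^2 = +1.
v=∞: 429 > 0 and -221 < 0  ⇒  (a,b)_∞ = +1.
v=5: a=5^-4·(≡1), b=5^0·(≡4) mod 5; (1|5)=+1, (4|5)=+1; (−1)^{-4·0·2}·(+1)^0·(+1)^-4 = +1.
v=3: a=3^9·(≡2), b=3^12·(≡1) mod 3; (2|3)=-1, (1|3)=+1; (−1)^{9·12·1}·(-1)^12·(+1)^9 = +1.
v=2: v_2(a)=4, v_2(b)=6; units ≡ 5, 3 (mod 8); ε·ε+αω+βω = 0·1+4·1+6·1 ≡ 0  ⇒  (a,b)_2 = +1.
v=11: a=11^-7·(≡10), b=11^-8·(≡10) mod 11; (10|11)=-1, (10|11)=-1; (−1)^{-7·-8·5}·(-1)^-8·(-1)^-7 = -1.
v=37: a=37^2·(≡35), b=37^2·(≡30) mod 37; (35|37)=-1, (30|37)=+1; (−1)^{2·2·18}·(-1)^2·(+1)^2 = +1.
v=13: a=13^3·(≡5), b=13^5·(≡9) mod 13; (5|13)=-1, (9|13)=+1; (−1)^{3·5·6}·(-1)^5·(+1)^3 = -1.
|Ram(429, -221)| = 2, even; anisotropic at {11, 13}.

[11, 13]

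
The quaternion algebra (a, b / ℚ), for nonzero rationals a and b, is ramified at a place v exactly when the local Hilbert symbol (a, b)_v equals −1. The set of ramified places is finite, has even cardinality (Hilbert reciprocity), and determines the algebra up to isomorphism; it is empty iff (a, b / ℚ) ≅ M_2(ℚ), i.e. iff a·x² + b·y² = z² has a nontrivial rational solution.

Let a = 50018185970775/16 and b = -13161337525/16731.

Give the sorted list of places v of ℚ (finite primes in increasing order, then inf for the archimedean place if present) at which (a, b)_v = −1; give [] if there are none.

[17, 19, 31, 37]

(a, b) ≡ (565471, -118183439) mod (ℚ^×)²; places V = {2, 3, 5, 7, 11, 13, 17, 19, 29, 31, 37, ∞}.
(a,b)_11: α=2, u≡9; β=-1, v≡9 (mod 11); (9|11)=+1, (9|11)=+1; sign (−1)^0·+1^-1·+1^2 = +1.
(a,b)_31: α=1, u≡24; β=1, v≡12 (mod 31); (24|31)=-1, (12|31)=-1; sign (−1)^1·-1^1·-1^1 = -1.
(a,b)_7: α=0, u≡4; β=2, v≡4 (mod 7); (4|7)=+1, (4|7)=+1; sign (−1)^0·+1^2·+1^0 = +1.
(a,b)_5: α=2, u≡1; β=2, v≡4 (mod 5); (1|5)=+1, (4|5)=+1; sign (−1)^0·+1^2·+1^2 = +1.
(a,b)_19: α=2, u≡15; β=1, v≡4 (mod 19); (15|19)=-1, (4|19)=+1; sign (−1)^0·-1^1·+1^2 = -1.
(a,b)_∞: sgn(565471)=+, sgn(-118183439)=−, so +1.
(a,b)_13: α=0, u≡3; β=-2, v≡10 (mod 13); (3|13)=+1, (10|13)=+1; sign (−1)^0·+1^-2·+1^0 = +1.
(a,b)_17: α=1, u≡11; β=1, v≡4 (mod 17); (11|17)=-1, (4|17)=+1; sign (−1)^0·-1^1·+1^1 = -1.
(a,b)_2: α=-4, β=0; u≡7, v≡1 (mod 8); ε(u)ε(v)=1·0, αω(v)=-4·0, βω(u)=0·0; sum ≡ 0  ⇒  +1.
(a,b)_29: α=1, u≡14; β=1, v≡21 (mod 29); (14|29)=-1, (21|29)=-1; sign (−1)^0·-1^1·-1^1 = +1.
(a,b)_3: α=4, u≡1; β=-2, v≡1 (mod 3); (1|3)=+1, (1|3)=+1; sign (−1)^0·+1^-2·+1^4 = +1.
(a,b)_37: α=1, u≡20; β=1, v≡10 (mod 37); (20|37)=-1, (10|37)=+1; sign (−1)^0·-1^1·+1^1 = -1.
(565471, -118183439 / ℚ) ramifies at {17, 19, 31, 37}: a division algebra.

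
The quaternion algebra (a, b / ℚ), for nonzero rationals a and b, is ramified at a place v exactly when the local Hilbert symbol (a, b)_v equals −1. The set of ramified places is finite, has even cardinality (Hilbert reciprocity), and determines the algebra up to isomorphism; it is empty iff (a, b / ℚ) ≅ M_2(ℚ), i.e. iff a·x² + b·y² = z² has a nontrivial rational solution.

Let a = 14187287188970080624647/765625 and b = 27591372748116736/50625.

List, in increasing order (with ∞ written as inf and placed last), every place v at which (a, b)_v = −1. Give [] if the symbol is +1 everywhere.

[2, 13, 17, 53]

Mod squares: a ≡ 15847, b ≡ 1433491. Check v ∈ {∞, 2, 3, 5, 7, 13, 17, 23, 29, 37, 43, 53}.
v=17: a=17^2·(≡5), b=17^1·(≡14) mod 17; (5|17)=-1, (14|17)=-1; (−1)^{2·1·8}·(-1)^1·(-1)^2 = -1.
v=13: a=13^5·(≡3), b=13^2·(≡11) mod 13; (3|13)=+1, (11|13)=-1; (−1)^{5·2·6}·(+1)^2·(-1)^5 = -1.
v=23: a=23^3·(≡14), b=23^2·(≡12) mod 23; (14|23)=-1, (12|23)=+1; (−1)^{3·2·11}·(-1)^2·(+1)^3 = +1.
v=3: a=3^4·(≡1), b=3^-4·(≡1) mod 3; (1|3)=+1, (1|3)=+1; (−1)^{4·-4·1}·(+1)^-4·(+1)^4 = +1.
v=∞: 15847 > 0 and 1433491 > 0  ⇒  (a,b)_∞ = +1.
v=2: v_2(a)=0, v_2(b)=8; units ≡ 7, 3 (mod 8); ε·ε+αω+βω = 1·1+0·1+8·0 ≡ 1  ⇒  (a,b)_2 = -1.
v=43: a=43^2·(≡25), b=43^1·(≡32) mod 43; (25|43)=+1, (32|43)=-1; (−1)^{2·1·21}·(+1)^1·(-1)^2 = +1.
v=7: a=7^-2·(≡5), b=7^0·(≡6) mod 7; (5|7)=-1, (6|7)=-1; (−1)^{-2·0·3}·(-1)^0·(-1)^-2 = +1.
v=53: a=53^1·(≡14), b=53^1·(≡42) mod 53; (14|53)=-1, (42|53)=+1; (−1)^{1·1·26}·(-1)^1·(+1)^1 = -1.
v=29: a=29^0·(≡7), b=29^2·(≡17) mod 29; (7|29)=+1, (17|29)=-1; (−1)^{0·2·14}·(+1)^2·(-1)^0 = +1.
v=5: a=5^-6·(≡3), b=5^-4·(≡1) mod 5; (3|5)=-1, (1|5)=+1; (−1)^{-6·-4·2}·(-1)^-4·(+1)^-6 = +1.
v=37: a=37^2·(≡4), b=37^1·(≡9) mod 37; (4|37)=+1, (9|37)=+1; (−1)^{2·1·18}·(+1)^1·(+1)^2 = +1.
(15847, 1433491 / ℚ) ramifies at {2, 13, 17, 53}: a division algebra.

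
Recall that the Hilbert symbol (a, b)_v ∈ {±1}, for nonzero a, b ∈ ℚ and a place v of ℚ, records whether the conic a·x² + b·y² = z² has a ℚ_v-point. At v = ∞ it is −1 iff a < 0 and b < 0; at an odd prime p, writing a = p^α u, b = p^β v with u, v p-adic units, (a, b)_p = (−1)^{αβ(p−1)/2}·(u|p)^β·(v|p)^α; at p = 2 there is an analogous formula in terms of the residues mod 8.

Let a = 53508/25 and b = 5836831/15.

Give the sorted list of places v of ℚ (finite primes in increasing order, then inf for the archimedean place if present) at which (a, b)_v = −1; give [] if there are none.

(a, b) ≡ (273, 36465) mod (ℚ^×)²; places V = {2, 3, 5, 7, 11, 13, 17, ∞}.
(a,b)_13: α=1, u≡5; β=1, v≡3 (mod 13); (5|13)=-1, (3|13)=+1; sign (−1)^0·-1^1·+1^1 = -1.
(a,b)_∞: sgn(273)=+, sgn(36465)=+, so +1.
(a,b)_11: α=0, u≡5; β=1, v≡9 (mod 11); (5|11)=+1, (9|11)=+1; sign (−1)^0·+1^1·+1^0 = +1.
(a,b)_3: α=1, u≡1; β=-1, v≡2 (mod 3); (1|3)=+1, (2|3)=-1; sign (−1)^1·+1^-1·-1^1 = +1.
(a,b)_17: α=0, u≡16; β=1, v≡3 (mod 17); (16|17)=+1, (3|17)=-1; sign (−1)^0·+1^1·-1^0 = +1.
(a,b)_5: α=-2, u≡3; β=-1, v≡2 (mod 5); (3|5)=-1, (2|5)=-1; sign (−1)^0·-1^-1·-1^-2 = -1.
(a,b)_2: α=2, β=0; u≡1, v≡1 (mod 8); ε(u)ε(v)=0·0, αω(v)=2·0, βω(u)=0·0; sum ≡ 0  ⇒  +1.
(a,b)_7: α=3, u≡4; β=4, v≡2 (mod 7); (4|7)=+1, (2|7)=+1; sign (−1)^0·+1^4·+1^3 = +1.
(273, 36465 / ℚ) ramifies at {5, 13}: a division algebra.

[5, 13]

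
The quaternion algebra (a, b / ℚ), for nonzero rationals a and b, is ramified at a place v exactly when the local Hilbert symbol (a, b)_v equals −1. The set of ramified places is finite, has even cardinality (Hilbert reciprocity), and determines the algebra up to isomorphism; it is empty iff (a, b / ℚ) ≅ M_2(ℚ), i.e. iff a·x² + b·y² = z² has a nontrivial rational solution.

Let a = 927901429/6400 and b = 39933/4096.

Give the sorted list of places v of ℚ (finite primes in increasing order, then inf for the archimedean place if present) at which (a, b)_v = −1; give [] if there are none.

[7, 43]

(a, b) ≡ (5490541, 493) mod (ℚ^×)²; places V = {2, 3, 5, 7, 13, 17, 29, 37, 43, ∞}.
(a,b)_17: α=1, u≡14; β=1, v≡14 (mod 17); (14|17)=-1, (14|17)=-1; sign (−1)^0·-1^1·-1^1 = +1.
(a,b)_∞: sgn(5490541)=+, sgn(493)=+, so +1.
(a,b)_29: α=1, u≡3; β=1, v≡2 (mod 29); (3|29)=-1, (2|29)=-1; sign (−1)^0·-1^1·-1^1 = +1.
(a,b)_43: α=1, u≡27; β=0, v≡30 (mod 43); (27|43)=-1, (30|43)=-1; sign (−1)^0·-1^0·-1^1 = -1.
(a,b)_37: α=1, u≡35; β=0, v≡26 (mod 37); (35|37)=-1, (26|37)=+1; sign (−1)^0·-1^0·+1^1 = +1.
(a,b)_2: α=-8, β=-12; u≡5, v≡5 (mod 8); ε(u)ε(v)=0·0, αω(v)=-8·1, βω(u)=-12·1; sum ≡ 0  ⇒  +1.
(a,b)_5: α=-2, u≡4; β=0, v≡3 (mod 5); (4|5)=+1, (3|5)=-1; sign (−1)^0·+1^0·-1^-2 = +1.
(a,b)_7: α=1, u≡3; β=0, v≡5 (mod 7); (3|7)=-1, (5|7)=-1; sign (−1)^0·-1^0·-1^1 = -1.
(a,b)_3: α=0, u≡1; β=4, v≡1 (mod 3); (1|3)=+1, (1|3)=+1; sign (−1)^0·+1^4·+1^0 = +1.
(a,b)_13: α=2, u≡1; β=0, v≡10 (mod 13); (1|13)=+1, (10|13)=+1; sign (−1)^0·+1^0·+1^2 = +1.
Ram(5490541, 493) = {7, 43}; no ℚ_7-point on the conic.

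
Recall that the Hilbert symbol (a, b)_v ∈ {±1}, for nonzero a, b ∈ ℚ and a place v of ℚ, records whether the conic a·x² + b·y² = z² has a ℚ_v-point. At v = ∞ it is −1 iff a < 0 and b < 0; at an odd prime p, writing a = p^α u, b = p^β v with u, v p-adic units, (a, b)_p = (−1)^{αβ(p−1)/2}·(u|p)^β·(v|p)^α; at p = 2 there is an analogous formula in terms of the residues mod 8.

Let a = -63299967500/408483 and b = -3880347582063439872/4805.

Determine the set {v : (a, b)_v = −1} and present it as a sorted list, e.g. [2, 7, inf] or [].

(a, b) ≡ (-90321, -64515) mod (ℚ^×)²; places V = {2, 3, 5, 7, 11, 17, 23, 29, 31, 41, ∞}.
(a,b)_3: α=-5, u≡1; β=5, v≡2 (mod 3); (1|3)=+1, (2|3)=-1; sign (−1)^1·+1^5·-1^-5 = +1.
(a,b)_31: α=0, u≡27; β=-2, v≡26 (mod 31); (27|31)=-1, (26|31)=-1; sign (−1)^0·-1^-2·-1^0 = +1.
(a,b)_5: α=4, u≡4; β=-1, v≡3 (mod 5); (4|5)=+1, (3|5)=-1; sign (−1)^0·+1^-1·-1^4 = +1.
(a,b)_∞: sgn(-90321)=−, sgn(-64515)=−, so -1.
(a,b)_29: α=2, u≡8; β=0, v≡11 (mod 29); (8|29)=-1, (11|29)=-1; sign (−1)^0·-1^0·-1^2 = +1.
(a,b)_7: α=1, u≡5; β=2, v≡4 (mod 7); (5|7)=-1, (4|7)=+1; sign (−1)^0·-1^2·+1^1 = +1.
(a,b)_23: α=1, u≡16; β=3, v≡18 (mod 23); (16|23)=+1, (18|23)=+1; sign (−1)^1·+1^3·+1^1 = -1.
(a,b)_17: α=1, u≡16; β=3, v≡15 (mod 17); (16|17)=+1, (15|17)=+1; sign (−1)^0·+1^3·+1^1 = +1.
(a,b)_11: α=1, u≡7; β=3, v≡4 (mod 11); (7|11)=-1, (4|11)=+1; sign (−1)^1·-1^3·+1^1 = +1.
(a,b)_2: α=2, β=12; u≡7, v≡5 (mod 8); ε(u)ε(v)=1·0, αω(v)=2·1, βω(u)=12·0; sum ≡ 0  ⇒  +1.
(a,b)_41: α=-2, u≡32; β=0, v≡30 (mod 41); (32|41)=+1, (30|41)=-1; sign (−1)^0·+1^0·-1^-2 = +1.
Ram(-90321, -64515) = {23, ∞}; no ℚ_23-point on the conic.

[23, inf]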